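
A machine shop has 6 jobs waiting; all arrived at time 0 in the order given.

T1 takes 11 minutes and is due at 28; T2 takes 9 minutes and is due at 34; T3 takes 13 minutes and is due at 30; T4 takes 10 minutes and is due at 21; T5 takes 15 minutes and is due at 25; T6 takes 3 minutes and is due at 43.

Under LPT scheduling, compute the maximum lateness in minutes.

LPT (decreasing processing time): T5 T3 T1 T4 T2 T6.
T5: 0→15, due 25, lateness -10
T3: 15→28, due 30, lateness -2
T1: 28→39, due 28, lateness 11
T4: 39→49, due 21, lateness 28
T2: 49→58, due 34, lateness 24
T6: 58→61, due 43, lateness 18
Maximum = 28.

28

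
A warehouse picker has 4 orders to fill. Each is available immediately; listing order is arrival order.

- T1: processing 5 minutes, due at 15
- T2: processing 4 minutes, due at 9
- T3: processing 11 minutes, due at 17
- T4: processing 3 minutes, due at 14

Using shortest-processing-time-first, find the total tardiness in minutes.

SPT (increasing processing time): T4 T2 T1 T3.
T4: 0→3, due 14, tardiness 0
T2: 3→7, due 9, tardiness 0
T1: 7→12, due 15, tardiness 0
T3: 12→23, due 17, tardiness 6
Sum = 0+0+0+6 = 6.

6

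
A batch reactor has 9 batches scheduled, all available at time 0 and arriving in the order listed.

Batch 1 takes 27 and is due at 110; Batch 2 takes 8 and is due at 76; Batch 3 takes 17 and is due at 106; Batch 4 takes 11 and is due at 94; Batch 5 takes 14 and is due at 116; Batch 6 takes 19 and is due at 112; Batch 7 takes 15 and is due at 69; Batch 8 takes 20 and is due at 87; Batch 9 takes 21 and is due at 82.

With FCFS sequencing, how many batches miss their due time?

FIFO (arrival order): Batch 1 Batch 2 Batch 3 Batch 4 Batch 5 Batch 6 Batch 7 Batch 8 Batch 9.
Batch 1: 0→27, due 110, tardiness 0
Batch 2: 27→35, due 76, tardiness 0
Batch 3: 35→52, due 106, tardiness 0
Batch 4: 52→63, due 94, tardiness 0
Batch 5: 63→77, due 116, tardiness 0
Batch 6: 77→96, due 112, tardiness 0
Batch 7: 96→111, due 69, tardiness 42
Batch 8: 111→131, due 87, tardiness 44
Batch 9: 131→152, due 82, tardiness 70
Late batches: 3.

3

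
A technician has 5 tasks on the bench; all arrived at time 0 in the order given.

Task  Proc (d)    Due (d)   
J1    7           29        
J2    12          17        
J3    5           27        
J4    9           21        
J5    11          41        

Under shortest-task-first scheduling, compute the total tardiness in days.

27

SPT (increasing processing time): J3 J1 J4 J5 J2.
J3: 0→5, due 27, tardiness 0
J1: 5→12, due 29, tardiness 0
J4: 12→21, due 21, tardiness 0
J5: 21→32, due 41, tardiness 0
J2: 32→44, due 17, tardiness 27
Sum = 0+0+0+0+27 = 27.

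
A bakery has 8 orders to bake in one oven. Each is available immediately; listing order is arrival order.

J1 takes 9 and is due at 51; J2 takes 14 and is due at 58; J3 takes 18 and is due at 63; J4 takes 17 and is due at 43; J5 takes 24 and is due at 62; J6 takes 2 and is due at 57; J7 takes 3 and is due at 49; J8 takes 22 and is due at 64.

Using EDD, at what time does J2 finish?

45

EDD (increasing due date): J4 J7 J1 J6 J2 J5 J3 J8.
J4: 0→17
J7: 17→20
J1: 20→29
J6: 29→31
J2: 31→45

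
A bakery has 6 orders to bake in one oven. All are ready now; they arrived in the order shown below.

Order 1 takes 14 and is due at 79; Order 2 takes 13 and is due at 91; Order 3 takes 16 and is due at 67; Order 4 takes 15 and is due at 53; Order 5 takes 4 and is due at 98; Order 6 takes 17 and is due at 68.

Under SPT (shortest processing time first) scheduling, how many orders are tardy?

SPT (increasing processing time): Order 5 Order 2 Order 1 Order 4 Order 3 Order 6.
Order 5: 0→4, due 98, tardiness 0
Order 2: 4→17, due 91, tardiness 0
Order 1: 17→31, due 79, tardiness 0
Order 4: 31→46, due 53, tardiness 0
Order 3: 46→62, due 67, tardiness 0
Order 6: 62→79, due 68, tardiness 11
Late orders: 1.

1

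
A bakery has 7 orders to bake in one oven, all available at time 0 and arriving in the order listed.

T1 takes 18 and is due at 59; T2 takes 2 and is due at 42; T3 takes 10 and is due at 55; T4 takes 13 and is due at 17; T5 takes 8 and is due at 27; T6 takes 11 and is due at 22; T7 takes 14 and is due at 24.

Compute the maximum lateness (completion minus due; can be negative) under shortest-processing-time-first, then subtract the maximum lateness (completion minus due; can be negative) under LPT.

-13

SPT (increasing processing time): T2 T5 T3 T6 T4 T7 T1.
T2: 0→2, due 42, lateness -40
T5: 2→10, due 27, lateness -17
T3: 10→20, due 55, lateness -35
T6: 20→31, due 22, lateness 9
T4: 31→44, due 17, lateness 27
T7: 44→58, due 24, lateness 34
T1: 58→76, due 59, lateness 17
Maximum = 34.
LPT (decreasing processing time): T1 T7 T4 T6 T3 T5 T2.
T1: 0→18, due 59, lateness -41
T7: 18→32, due 24, lateness 8
T4: 32→45, due 17, lateness 28
T6: 45→56, due 22, lateness 34
T3: 56→66, due 55, lateness 11
T5: 66→74, due 27, lateness 47
T2: 74→76, due 42, lateness 34
Maximum = 47.
Difference = 34 − 47 = -13.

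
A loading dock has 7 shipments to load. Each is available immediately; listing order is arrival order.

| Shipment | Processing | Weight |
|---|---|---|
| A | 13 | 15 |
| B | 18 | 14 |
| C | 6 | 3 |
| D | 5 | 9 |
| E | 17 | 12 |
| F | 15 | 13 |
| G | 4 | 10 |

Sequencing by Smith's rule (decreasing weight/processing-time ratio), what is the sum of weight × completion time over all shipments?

2800

WSPT (decreasing weight/processing-time ratio): G D A F B E C.
G: finishes 4, weight 10, w·C = 40
D: finishes 9, weight 9, w·C = 81
A: finishes 22, weight 15, w·C = 330
F: finishes 37, weight 13, w·C = 481
B: finishes 55, weight 14, w·C = 770
E: finishes 72, weight 12, w·C = 864
C: finishes 78, weight 3, w·C = 234
Sum = 40+81+330+481+770+864+234 = 2800.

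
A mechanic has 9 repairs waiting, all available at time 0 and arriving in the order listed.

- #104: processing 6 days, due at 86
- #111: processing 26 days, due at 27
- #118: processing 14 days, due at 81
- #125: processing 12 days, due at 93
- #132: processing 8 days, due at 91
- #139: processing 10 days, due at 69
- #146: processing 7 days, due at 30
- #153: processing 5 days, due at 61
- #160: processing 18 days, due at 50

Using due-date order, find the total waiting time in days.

492

EDD (increasing due date): #111 #146 #160 #153 #139 #118 #104 #132 #125.
#111: waits 0, runs 0→26
#146: waits 26, runs 26→33
#160: waits 33, runs 33→51
#153: waits 51, runs 51→56
#139: waits 56, runs 56→66
#118: waits 66, runs 66→80
#104: waits 80, runs 80→86
#132: waits 86, runs 86→94
#125: waits 94, runs 94→106
Sum = 0+26+33+51+56+66+80+86+94 = 492.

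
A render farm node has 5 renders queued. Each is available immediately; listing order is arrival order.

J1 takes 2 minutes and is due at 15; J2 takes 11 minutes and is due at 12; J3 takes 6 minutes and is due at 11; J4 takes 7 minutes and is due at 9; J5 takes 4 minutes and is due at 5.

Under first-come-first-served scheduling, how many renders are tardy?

FIFO (arrival order): J1 J2 J3 J4 J5.
J1: 0→2, due 15, tardiness 0
J2: 2→13, due 12, tardiness 1
J3: 13→19, due 11, tardiness 8
J4: 19→26, due 9, tardiness 17
J5: 26→30, due 5, tardiness 25
Late renders: 4.

4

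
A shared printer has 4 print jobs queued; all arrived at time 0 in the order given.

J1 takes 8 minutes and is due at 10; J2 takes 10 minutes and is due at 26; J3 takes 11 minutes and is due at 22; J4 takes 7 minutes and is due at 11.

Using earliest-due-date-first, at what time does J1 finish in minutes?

EDD (increasing due date): J1 J4 J3 J2.
J1: 0→8

8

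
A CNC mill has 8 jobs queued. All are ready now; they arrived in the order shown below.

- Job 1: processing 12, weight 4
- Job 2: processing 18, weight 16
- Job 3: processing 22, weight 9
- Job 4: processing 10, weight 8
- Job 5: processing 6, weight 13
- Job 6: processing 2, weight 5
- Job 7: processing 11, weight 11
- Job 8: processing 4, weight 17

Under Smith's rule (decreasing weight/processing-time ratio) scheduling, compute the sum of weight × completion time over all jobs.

2568

WSPT (decreasing weight/processing-time ratio): Job 8 Job 6 Job 5 Job 7 Job 2 Job 4 Job 3 Job 1.
Job 8: finishes 4, weight 17, w·C = 68
Job 6: finishes 6, weight 5, w·C = 30
Job 5: finishes 12, weight 13, w·C = 156
Job 7: finishes 23, weight 11, w·C = 253
Job 2: finishes 41, weight 16, w·C = 656
Job 4: finishes 51, weight 8, w·C = 408
Job 3: finishes 73, weight 9, w·C = 657
Job 1: finishes 85, weight 4, w·C = 340
Sum = 68+30+156+253+656+408+657+340 = 2568.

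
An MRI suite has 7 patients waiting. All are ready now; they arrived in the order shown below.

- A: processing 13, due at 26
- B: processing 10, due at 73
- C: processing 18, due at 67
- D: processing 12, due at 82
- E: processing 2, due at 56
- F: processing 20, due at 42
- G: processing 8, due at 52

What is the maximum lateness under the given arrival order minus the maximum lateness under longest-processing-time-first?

FIFO (arrival order): A B C D E F G.
A: 0→13, due 26, lateness -13
B: 13→23, due 73, lateness -50
C: 23→41, due 67, lateness -26
D: 41→53, due 82, lateness -29
E: 53→55, due 56, lateness -1
F: 55→75, due 42, lateness 33
G: 75→83, due 52, lateness 31
Maximum = 33.
LPT (decreasing processing time): F C A D B G E.
F: 0→20, due 42, lateness -22
C: 20→38, due 67, lateness -29
A: 38→51, due 26, lateness 25
D: 51→63, due 82, lateness -19
B: 63→73, due 73, lateness 0
G: 73→81, due 52, lateness 29
E: 81→83, due 56, lateness 27
Maximum = 29.
Difference = 33 − 29 = 4.

4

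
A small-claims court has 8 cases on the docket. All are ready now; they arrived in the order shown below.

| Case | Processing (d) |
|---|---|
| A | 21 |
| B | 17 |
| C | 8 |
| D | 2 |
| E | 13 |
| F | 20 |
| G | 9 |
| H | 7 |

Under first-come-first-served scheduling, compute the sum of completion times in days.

FIFO (arrival order): A B C D E F G H.
A: 0→21
B: 21→38
C: 38→46
D: 46→48
E: 48→61
F: 61→81
G: 81→90
H: 90→97
Sum = 21+38+46+48+61+81+90+97 = 482.

482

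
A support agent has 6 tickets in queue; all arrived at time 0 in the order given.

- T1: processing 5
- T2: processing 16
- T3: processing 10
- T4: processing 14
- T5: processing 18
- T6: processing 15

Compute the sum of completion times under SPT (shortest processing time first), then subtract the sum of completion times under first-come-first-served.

SPT (increasing processing time): T1 T3 T4 T6 T2 T5.
T1: 0→5
T3: 5→15
T4: 15→29
T6: 29→44
T2: 44→60
T5: 60→78
Sum = 5+15+29+44+60+78 = 231.
FIFO (arrival order): T1 T2 T3 T4 T5 T6.
T1: 0→5
T2: 5→21
T3: 21→31
T4: 31→45
T5: 45→63
T6: 63→78
Sum = 5+21+31+45+63+78 = 243.
Difference = 231 − 243 = -12.

-12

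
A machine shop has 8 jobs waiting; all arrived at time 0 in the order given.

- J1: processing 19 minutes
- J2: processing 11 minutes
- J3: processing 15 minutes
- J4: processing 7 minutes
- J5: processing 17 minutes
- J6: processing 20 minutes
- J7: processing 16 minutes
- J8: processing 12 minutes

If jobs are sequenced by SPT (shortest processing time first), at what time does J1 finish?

SPT (increasing processing time): J4 J2 J8 J3 J7 J5 J1 J6.
J4: 0→7
J2: 7→18
J8: 18→30
J3: 30→45
J7: 45→61
J5: 61→78
J1: 78→97

97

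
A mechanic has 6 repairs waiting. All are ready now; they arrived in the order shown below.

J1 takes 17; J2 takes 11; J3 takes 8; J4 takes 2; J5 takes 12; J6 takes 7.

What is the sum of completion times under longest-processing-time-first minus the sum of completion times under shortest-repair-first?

LPT (decreasing processing time): J1 J5 J2 J3 J6 J4.
J1: 0→17
J5: 17→29
J2: 29→40
J3: 40→48
J6: 48→55
J4: 55→57
Sum = 17+29+40+48+55+57 = 246.
SPT (increasing processing time): J4 J6 J3 J2 J5 J1.
J4: 0→2
J6: 2→9
J3: 9→17
J2: 17→28
J5: 28→40
J1: 40→57
Sum = 2+9+17+28+40+57 = 153.
Difference = 246 − 153 = 93.

93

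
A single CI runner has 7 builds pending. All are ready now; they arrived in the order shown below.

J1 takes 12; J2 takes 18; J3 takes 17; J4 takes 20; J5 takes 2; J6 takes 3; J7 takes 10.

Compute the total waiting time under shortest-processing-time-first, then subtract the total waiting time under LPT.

-182

SPT (increasing processing time): J5 J6 J7 J1 J3 J2 J4.
J5: waits 0, runs 0→2
J6: waits 2, runs 2→5
J7: waits 5, runs 5→15
J1: waits 15, runs 15→27
J3: waits 27, runs 27→44
J2: waits 44, runs 44→62
J4: waits 62, runs 62→82
Sum = 0+2+5+15+27+44+62 = 155.
LPT (decreasing processing time): J4 J2 J3 J1 J7 J6 J5.
J4: waits 0, runs 0→20
J2: waits 20, runs 20→38
J3: waits 38, runs 38→55
J1: waits 55, runs 55→67
J7: waits 67, runs 67→77
J6: waits 77, runs 77→80
J5: waits 80, runs 80→82
Sum = 0+20+38+55+67+77+80 = 337.
Difference = 155 − 337 = -182.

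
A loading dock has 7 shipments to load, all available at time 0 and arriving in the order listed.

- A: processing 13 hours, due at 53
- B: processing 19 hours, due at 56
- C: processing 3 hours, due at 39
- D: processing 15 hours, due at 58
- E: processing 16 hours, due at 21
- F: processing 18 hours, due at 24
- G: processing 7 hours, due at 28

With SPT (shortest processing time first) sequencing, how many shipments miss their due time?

SPT (increasing processing time): C G A D E F B.
C: 0→3, due 39, tardiness 0
G: 3→10, due 28, tardiness 0
A: 10→23, due 53, tardiness 0
D: 23→38, due 58, tardiness 0
E: 38→54, due 21, tardiness 33
F: 54→72, due 24, tardiness 48
B: 72→91, due 56, tardiness 35
Late shipments: 3.

3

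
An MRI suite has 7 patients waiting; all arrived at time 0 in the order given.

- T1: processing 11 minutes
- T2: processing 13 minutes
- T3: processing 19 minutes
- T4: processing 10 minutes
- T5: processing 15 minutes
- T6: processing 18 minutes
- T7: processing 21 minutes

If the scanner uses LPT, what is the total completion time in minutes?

482

LPT (decreasing processing time): T7 T3 T6 T5 T2 T1 T4.
T7: 0→21
T3: 21→40
T6: 40→58
T5: 58→73
T2: 73→86
T1: 86→97
T4: 97→107
Sum = 21+40+58+73+86+97+107 = 482.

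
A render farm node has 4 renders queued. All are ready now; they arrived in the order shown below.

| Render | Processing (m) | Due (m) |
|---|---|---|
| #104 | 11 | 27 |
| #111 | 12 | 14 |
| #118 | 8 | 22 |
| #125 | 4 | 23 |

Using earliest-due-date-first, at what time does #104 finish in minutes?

35

EDD (increasing due date): #111 #118 #125 #104.
#111: 0→12
#118: 12→20
#125: 20→24
#104: 24→35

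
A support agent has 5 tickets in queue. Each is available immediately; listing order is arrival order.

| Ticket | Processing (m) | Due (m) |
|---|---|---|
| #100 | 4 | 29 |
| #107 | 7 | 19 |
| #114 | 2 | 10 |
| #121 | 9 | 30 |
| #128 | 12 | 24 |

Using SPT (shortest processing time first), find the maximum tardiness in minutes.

SPT (increasing processing time): #114 #100 #107 #121 #128.
#114: 0→2, due 10, tardiness 0
#100: 2→6, due 29, tardiness 0
#107: 6→13, due 19, tardiness 0
#121: 13→22, due 30, tardiness 0
#128: 22→34, due 24, tardiness 10
Maximum = 10.

10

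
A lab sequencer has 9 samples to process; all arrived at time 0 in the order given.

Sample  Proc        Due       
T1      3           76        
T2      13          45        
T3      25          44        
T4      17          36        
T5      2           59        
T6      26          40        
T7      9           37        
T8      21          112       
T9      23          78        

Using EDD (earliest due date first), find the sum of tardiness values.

EDD (increasing due date): T4 T7 T6 T3 T2 T5 T1 T9 T8.
T4: 0→17, due 36, tardiness 0
T7: 17→26, due 37, tardiness 0
T6: 26→52, due 40, tardiness 12
T3: 52→77, due 44, tardiness 33
T2: 77→90, due 45, tardiness 45
T5: 90→92, due 59, tardiness 33
T1: 92→95, due 76, tardiness 19
T9: 95→118, due 78, tardiness 40
T8: 118→139, due 112, tardiness 27
Sum = 0+0+12+33+45+33+19+40+27 = 209.

209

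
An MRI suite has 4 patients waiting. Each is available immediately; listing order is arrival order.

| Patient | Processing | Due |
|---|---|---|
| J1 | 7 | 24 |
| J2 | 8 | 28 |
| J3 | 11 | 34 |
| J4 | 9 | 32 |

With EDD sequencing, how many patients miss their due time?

EDD (increasing due date): J1 J2 J4 J3.
J1: 0→7, due 24, tardiness 0
J2: 7→15, due 28, tardiness 0
J4: 15→24, due 32, tardiness 0
J3: 24→35, due 34, tardiness 1
Late patients: 1.

1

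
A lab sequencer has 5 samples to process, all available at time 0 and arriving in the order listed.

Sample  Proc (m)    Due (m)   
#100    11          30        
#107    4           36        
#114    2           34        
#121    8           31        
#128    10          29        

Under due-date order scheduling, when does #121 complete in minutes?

29

EDD (increasing due date): #128 #100 #121 #114 #107.
#128: 0→10
#100: 10→21
#121: 21→29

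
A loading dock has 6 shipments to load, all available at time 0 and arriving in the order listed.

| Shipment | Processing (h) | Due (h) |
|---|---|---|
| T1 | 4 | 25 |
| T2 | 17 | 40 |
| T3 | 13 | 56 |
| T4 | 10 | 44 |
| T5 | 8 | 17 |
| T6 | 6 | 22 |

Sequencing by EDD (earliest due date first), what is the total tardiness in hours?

3

EDD (increasing due date): T5 T6 T1 T2 T4 T3.
T5: 0→8, due 17, tardiness 0
T6: 8→14, due 22, tardiness 0
T1: 14→18, due 25, tardiness 0
T2: 18→35, due 40, tardiness 0
T4: 35→45, due 44, tardiness 1
T3: 45→58, due 56, tardiness 2
Sum = 0+0+0+0+1+2 = 3.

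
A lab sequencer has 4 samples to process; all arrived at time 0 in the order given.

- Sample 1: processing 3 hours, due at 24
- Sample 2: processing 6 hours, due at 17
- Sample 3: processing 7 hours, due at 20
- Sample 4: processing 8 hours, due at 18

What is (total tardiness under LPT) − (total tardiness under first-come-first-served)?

LPT (decreasing processing time): Sample 4 Sample 3 Sample 2 Sample 1.
Sample 4: 0→8, due 18, tardiness 0
Sample 3: 8→15, due 20, tardiness 0
Sample 2: 15→21, due 17, tardiness 4
Sample 1: 21→24, due 24, tardiness 0
Sum = 0+0+4+0 = 4.
FIFO (arrival order): Sample 1 Sample 2 Sample 3 Sample 4.
Sample 1: 0→3, due 24, tardiness 0
Sample 2: 3→9, due 17, tardiness 0
Sample 3: 9→16, due 20, tardiness 0
Sample 4: 16→24, due 18, tardiness 6
Sum = 0+0+0+6 = 6.
Difference = 4 − 6 = -2.

-2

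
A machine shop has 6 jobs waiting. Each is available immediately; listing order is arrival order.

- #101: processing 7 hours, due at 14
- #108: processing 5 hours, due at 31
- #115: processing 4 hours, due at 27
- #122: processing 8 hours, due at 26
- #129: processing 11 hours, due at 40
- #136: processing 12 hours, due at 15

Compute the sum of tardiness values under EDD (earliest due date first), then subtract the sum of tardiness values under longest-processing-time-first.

EDD (increasing due date): #101 #136 #122 #115 #108 #129.
#101: 0→7, due 14, tardiness 0
#136: 7→19, due 15, tardiness 4
#122: 19→27, due 26, tardiness 1
#115: 27→31, due 27, tardiness 4
#108: 31→36, due 31, tardiness 5
#129: 36→47, due 40, tardiness 7
Sum = 0+4+1+4+5+7 = 21.
LPT (decreasing processing time): #136 #129 #122 #101 #108 #115.
#136: 0→12, due 15, tardiness 0
#129: 12→23, due 40, tardiness 0
#122: 23→31, due 26, tardiness 5
#101: 31→38, due 14, tardiness 24
#108: 38→43, due 31, tardiness 12
#115: 43→47, due 27, tardiness 20
Sum = 0+0+5+24+12+20 = 61.
Difference = 21 − 61 = -40.

-40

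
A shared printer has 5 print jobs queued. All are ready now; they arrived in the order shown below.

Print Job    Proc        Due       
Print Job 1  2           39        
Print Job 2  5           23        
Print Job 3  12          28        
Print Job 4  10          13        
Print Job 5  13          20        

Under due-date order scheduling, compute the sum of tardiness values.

EDD (increasing due date): Print Job 4 Print Job 5 Print Job 2 Print Job 3 Print Job 1.
Print Job 4: 0→10, due 13, tardiness 0
Print Job 5: 10→23, due 20, tardiness 3
Print Job 2: 23→28, due 23, tardiness 5
Print Job 3: 28→40, due 28, tardiness 12
Print Job 1: 40→42, due 39, tardiness 3
Sum = 0+3+5+12+3 = 23.

23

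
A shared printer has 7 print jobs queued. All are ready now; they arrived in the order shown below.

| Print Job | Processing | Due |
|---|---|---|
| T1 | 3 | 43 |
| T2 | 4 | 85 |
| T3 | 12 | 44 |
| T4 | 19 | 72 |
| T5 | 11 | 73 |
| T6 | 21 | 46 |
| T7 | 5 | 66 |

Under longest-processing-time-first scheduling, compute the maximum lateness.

LPT (decreasing processing time): T6 T4 T3 T5 T7 T2 T1.
T6: 0→21, due 46, lateness -25
T4: 21→40, due 72, lateness -32
T3: 40→52, due 44, lateness 8
T5: 52→63, due 73, lateness -10
T7: 63→68, due 66, lateness 2
T2: 68→72, due 85, lateness -13
T1: 72→75, due 43, lateness 32
Maximum = 32.

32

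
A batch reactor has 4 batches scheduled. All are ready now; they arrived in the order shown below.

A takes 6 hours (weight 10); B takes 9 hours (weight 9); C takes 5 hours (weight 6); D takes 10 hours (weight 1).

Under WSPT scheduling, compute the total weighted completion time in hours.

336

WSPT (decreasing weight/processing-time ratio): A C B D.
A: finishes 6, weight 10, w·C = 60
C: finishes 11, weight 6, w·C = 66
B: finishes 20, weight 9, w·C = 180
D: finishes 30, weight 1, w·C = 30
Sum = 60+66+180+30 = 336.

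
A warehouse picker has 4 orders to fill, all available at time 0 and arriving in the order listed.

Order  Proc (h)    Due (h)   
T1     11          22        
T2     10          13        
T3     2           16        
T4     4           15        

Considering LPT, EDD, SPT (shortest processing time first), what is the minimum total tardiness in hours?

5

LPT (decreasing processing time): T1 T2 T4 T3.
T1: 0→11, due 22, tardiness 0
T2: 11→21, due 13, tardiness 8
T4: 21→25, due 15, tardiness 10
T3: 25→27, due 16, tardiness 11
Sum = 0+8+10+11 = 29.
EDD (increasing due date): T2 T4 T3 T1.
T2: 0→10, due 13, tardiness 0
T4: 10→14, due 15, tardiness 0
T3: 14→16, due 16, tardiness 0
T1: 16→27, due 22, tardiness 5
Sum = 0+0+0+5 = 5.
SPT (increasing processing time): T3 T4 T2 T1.
T3: 0→2, due 16, tardiness 0
T4: 2→6, due 15, tardiness 0
T2: 6→16, due 13, tardiness 3
T1: 16→27, due 22, tardiness 5
Sum = 0+0+3+5 = 8.
LPT 29, EDD 5, SPT 8 → minimum 5.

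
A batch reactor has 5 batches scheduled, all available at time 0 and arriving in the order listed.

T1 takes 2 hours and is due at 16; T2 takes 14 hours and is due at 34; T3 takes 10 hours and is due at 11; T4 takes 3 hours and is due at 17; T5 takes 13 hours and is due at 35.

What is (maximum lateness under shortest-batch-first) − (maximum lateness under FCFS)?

SPT (increasing processing time): T1 T4 T3 T5 T2.
T1: 0→2, due 16, lateness -14
T4: 2→5, due 17, lateness -12
T3: 5→15, due 11, lateness 4
T5: 15→28, due 35, lateness -7
T2: 28→42, due 34, lateness 8
Maximum = 8.
FIFO (arrival order): T1 T2 T3 T4 T5.
T1: 0→2, due 16, lateness -14
T2: 2→16, due 34, lateness -18
T3: 16→26, due 11, lateness 15
T4: 26→29, due 17, lateness 12
T5: 29→42, due 35, lateness 7
Maximum = 15.
Difference = 8 − 15 = -7.

-7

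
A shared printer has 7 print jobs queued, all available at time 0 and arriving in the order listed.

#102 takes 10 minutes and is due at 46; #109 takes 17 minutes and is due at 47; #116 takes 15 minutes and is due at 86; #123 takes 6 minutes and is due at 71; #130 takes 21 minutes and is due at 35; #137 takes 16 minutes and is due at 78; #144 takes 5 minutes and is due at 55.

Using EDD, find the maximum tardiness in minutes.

4

EDD (increasing due date): #130 #102 #109 #144 #123 #137 #116.
#130: 0→21, due 35, tardiness 0
#102: 21→31, due 46, tardiness 0
#109: 31→48, due 47, tardiness 1
#144: 48→53, due 55, tardiness 0
#123: 53→59, due 71, tardiness 0
#137: 59→75, due 78, tardiness 0
#116: 75→90, due 86, tardiness 4
Maximum = 4.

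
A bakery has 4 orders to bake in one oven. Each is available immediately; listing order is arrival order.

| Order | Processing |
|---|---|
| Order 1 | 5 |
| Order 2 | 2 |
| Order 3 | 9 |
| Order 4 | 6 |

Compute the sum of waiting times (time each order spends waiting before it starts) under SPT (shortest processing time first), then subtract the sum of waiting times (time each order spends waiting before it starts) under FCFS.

-6

SPT (increasing processing time): Order 2 Order 1 Order 4 Order 3.
Order 2: waits 0, runs 0→2
Order 1: waits 2, runs 2→7
Order 4: waits 7, runs 7→13
Order 3: waits 13, runs 13→22
Sum = 0+2+7+13 = 22.
FIFO (arrival order): Order 1 Order 2 Order 3 Order 4.
Order 1: waits 0, runs 0→5
Order 2: waits 5, runs 5→7
Order 3: waits 7, runs 7→16
Order 4: waits 16, runs 16→22
Sum = 0+5+7+16 = 28.
Difference = 22 − 28 = -6.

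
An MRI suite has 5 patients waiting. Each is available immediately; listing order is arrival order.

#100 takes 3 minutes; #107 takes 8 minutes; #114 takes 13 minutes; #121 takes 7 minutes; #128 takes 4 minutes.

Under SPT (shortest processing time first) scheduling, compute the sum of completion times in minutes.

SPT (increasing processing time): #100 #128 #121 #107 #114.
#100: 0→3
#128: 3→7
#121: 7→14
#107: 14→22
#114: 22→35
Sum = 3+7+14+22+35 = 81.

81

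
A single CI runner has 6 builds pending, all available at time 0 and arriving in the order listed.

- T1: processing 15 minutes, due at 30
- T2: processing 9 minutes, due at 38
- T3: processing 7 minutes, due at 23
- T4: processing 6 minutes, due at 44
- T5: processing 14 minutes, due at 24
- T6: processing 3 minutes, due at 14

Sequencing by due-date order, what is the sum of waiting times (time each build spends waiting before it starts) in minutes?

EDD (increasing due date): T6 T3 T5 T1 T2 T4.
T6: waits 0, runs 0→3
T3: waits 3, runs 3→10
T5: waits 10, runs 10→24
T1: waits 24, runs 24→39
T2: waits 39, runs 39→48
T4: waits 48, runs 48→54
Sum = 0+3+10+24+39+48 = 124.

124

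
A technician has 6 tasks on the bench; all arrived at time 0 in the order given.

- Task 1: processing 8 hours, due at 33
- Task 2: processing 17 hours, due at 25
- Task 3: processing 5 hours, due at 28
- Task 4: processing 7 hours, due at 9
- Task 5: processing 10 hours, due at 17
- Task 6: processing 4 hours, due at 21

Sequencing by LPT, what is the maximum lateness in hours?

33

LPT (decreasing processing time): Task 2 Task 5 Task 1 Task 4 Task 3 Task 6.
Task 2: 0→17, due 25, lateness -8
Task 5: 17→27, due 17, lateness 10
Task 1: 27→35, due 33, lateness 2
Task 4: 35→42, due 9, lateness 33
Task 3: 42→47, due 28, lateness 19
Task 6: 47→51, due 21, lateness 30
Maximum = 33.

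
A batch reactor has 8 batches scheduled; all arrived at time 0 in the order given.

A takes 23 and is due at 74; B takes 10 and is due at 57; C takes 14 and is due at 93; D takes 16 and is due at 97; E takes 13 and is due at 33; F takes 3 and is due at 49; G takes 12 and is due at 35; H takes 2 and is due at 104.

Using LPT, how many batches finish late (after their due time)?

LPT (decreasing processing time): A D C E G B F H.
A: 0→23, due 74, tardiness 0
D: 23→39, due 97, tardiness 0
C: 39→53, due 93, tardiness 0
E: 53→66, due 33, tardiness 33
G: 66→78, due 35, tardiness 43
B: 78→88, due 57, tardiness 31
F: 88→91, due 49, tardiness 42
H: 91→93, due 104, tardiness 0
Late batches: 4.

4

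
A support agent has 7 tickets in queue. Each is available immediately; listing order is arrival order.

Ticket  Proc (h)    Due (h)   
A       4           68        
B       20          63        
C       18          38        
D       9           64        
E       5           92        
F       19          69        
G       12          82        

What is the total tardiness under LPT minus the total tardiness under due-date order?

51

LPT (decreasing processing time): B F C G D E A.
B: 0→20, due 63, tardiness 0
F: 20→39, due 69, tardiness 0
C: 39→57, due 38, tardiness 19
G: 57→69, due 82, tardiness 0
D: 69→78, due 64, tardiness 14
E: 78→83, due 92, tardiness 0
A: 83→87, due 68, tardiness 19
Sum = 0+0+19+0+14+0+19 = 52.
EDD (increasing due date): C B D A F G E.
C: 0→18, due 38, tardiness 0
B: 18→38, due 63, tardiness 0
D: 38→47, due 64, tardiness 0
A: 47→51, due 68, tardiness 0
F: 51→70, due 69, tardiness 1
G: 70→82, due 82, tardiness 0
E: 82→87, due 92, tardiness 0
Sum = 0+0+0+0+1+0+0 = 1.
Difference = 52 − 1 = 51.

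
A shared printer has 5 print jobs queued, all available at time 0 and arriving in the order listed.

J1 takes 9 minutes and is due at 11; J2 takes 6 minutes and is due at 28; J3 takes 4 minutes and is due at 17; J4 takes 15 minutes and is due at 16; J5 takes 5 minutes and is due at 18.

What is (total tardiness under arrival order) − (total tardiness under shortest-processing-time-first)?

FIFO (arrival order): J1 J2 J3 J4 J5.
J1: 0→9, due 11, tardiness 0
J2: 9→15, due 28, tardiness 0
J3: 15→19, due 17, tardiness 2
J4: 19→34, due 16, tardiness 18
J5: 34→39, due 18, tardiness 21
Sum = 0+0+2+18+21 = 41.
SPT (increasing processing time): J3 J5 J2 J1 J4.
J3: 0→4, due 17, tardiness 0
J5: 4→9, due 18, tardiness 0
J2: 9→15, due 28, tardiness 0
J1: 15→24, due 11, tardiness 13
J4: 24→39, due 16, tardiness 23
Sum = 0+0+0+13+23 = 36.
Difference = 41 − 36 = 5.

5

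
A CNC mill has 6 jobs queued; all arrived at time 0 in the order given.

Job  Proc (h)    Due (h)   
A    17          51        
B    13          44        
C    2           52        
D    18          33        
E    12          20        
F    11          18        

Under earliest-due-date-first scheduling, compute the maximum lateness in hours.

EDD (increasing due date): F E D B A C.
F: 0→11, due 18, lateness -7
E: 11→23, due 20, lateness 3
D: 23→41, due 33, lateness 8
B: 41→54, due 44, lateness 10
A: 54→71, due 51, lateness 20
C: 71→73, due 52, lateness 21
Maximum = 21.

21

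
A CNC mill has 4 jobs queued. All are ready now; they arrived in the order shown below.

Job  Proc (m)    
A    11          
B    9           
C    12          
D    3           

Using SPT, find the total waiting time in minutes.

38

SPT (increasing processing time): D B A C.
D: waits 0, runs 0→3
B: waits 3, runs 3→12
A: waits 12, runs 12→23
C: waits 23, runs 23→35
Sum = 0+3+12+23 = 38.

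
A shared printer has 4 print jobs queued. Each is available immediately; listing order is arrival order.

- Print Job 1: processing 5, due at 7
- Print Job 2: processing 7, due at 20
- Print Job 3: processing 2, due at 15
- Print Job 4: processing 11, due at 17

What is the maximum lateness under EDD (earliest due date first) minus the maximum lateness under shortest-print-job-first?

-3

EDD (increasing due date): Print Job 1 Print Job 3 Print Job 4 Print Job 2.
Print Job 1: 0→5, due 7, lateness -2
Print Job 3: 5→7, due 15, lateness -8
Print Job 4: 7→18, due 17, lateness 1
Print Job 2: 18→25, due 20, lateness 5
Maximum = 5.
SPT (increasing processing time): Print Job 3 Print Job 1 Print Job 2 Print Job 4.
Print Job 3: 0→2, due 15, lateness -13
Print Job 1: 2→7, due 7, lateness 0
Print Job 2: 7→14, due 20, lateness -6
Print Job 4: 14→25, due 17, lateness 8
Maximum = 8.
Difference = 5 − 8 = -3.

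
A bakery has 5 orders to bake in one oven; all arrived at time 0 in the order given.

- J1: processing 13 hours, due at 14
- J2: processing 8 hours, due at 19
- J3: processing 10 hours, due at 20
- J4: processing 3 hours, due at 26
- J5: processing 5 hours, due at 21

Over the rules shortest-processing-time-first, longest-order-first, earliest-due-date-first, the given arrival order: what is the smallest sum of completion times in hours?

92

SPT (increasing processing time): J4 J5 J2 J3 J1.
J4: 0→3
J5: 3→8
J2: 8→16
J3: 16→26
J1: 26→39
Sum = 3+8+16+26+39 = 92.
LPT (decreasing processing time): J1 J3 J2 J5 J4.
J1: 0→13
J3: 13→23
J2: 23→31
J5: 31→36
J4: 36→39
Sum = 13+23+31+36+39 = 142.
EDD (increasing due date): J1 J2 J3 J5 J4.
J1: 0→13
J2: 13→21
J3: 21→31
J5: 31→36
J4: 36→39
Sum = 13+21+31+36+39 = 140.
FIFO (arrival order): J1 J2 J3 J4 J5.
J1: 0→13
J2: 13→21
J3: 21→31
J4: 31→34
J5: 34→39
Sum = 13+21+31+34+39 = 138.
SPT 92, LPT 142, EDD 140, FIFO 138 → minimum 92.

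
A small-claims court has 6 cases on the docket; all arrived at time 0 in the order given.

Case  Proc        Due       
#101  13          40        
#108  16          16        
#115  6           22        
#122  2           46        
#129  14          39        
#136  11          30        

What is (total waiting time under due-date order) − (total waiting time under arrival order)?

EDD (increasing due date): #108 #115 #136 #129 #101 #122.
#108: waits 0, runs 0→16
#115: waits 16, runs 16→22
#136: waits 22, runs 22→33
#129: waits 33, runs 33→47
#101: waits 47, runs 47→60
#122: waits 60, runs 60→62
Sum = 0+16+22+33+47+60 = 178.
FIFO (arrival order): #101 #108 #115 #122 #129 #136.
#101: waits 0, runs 0→13
#108: waits 13, runs 13→29
#115: waits 29, runs 29→35
#122: waits 35, runs 35→37
#129: waits 37, runs 37→51
#136: waits 51, runs 51→62
Sum = 0+13+29+35+37+51 = 165.
Difference = 178 − 165 = 13.

13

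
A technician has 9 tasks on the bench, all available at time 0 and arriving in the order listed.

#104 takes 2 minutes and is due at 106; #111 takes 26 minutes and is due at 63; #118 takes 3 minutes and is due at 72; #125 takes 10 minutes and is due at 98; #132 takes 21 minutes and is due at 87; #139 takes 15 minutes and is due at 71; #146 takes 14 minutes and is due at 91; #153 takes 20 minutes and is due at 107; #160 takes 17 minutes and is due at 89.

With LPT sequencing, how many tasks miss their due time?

5

LPT (decreasing processing time): #111 #132 #153 #160 #139 #146 #125 #118 #104.
#111: 0→26, due 63, tardiness 0
#132: 26→47, due 87, tardiness 0
#153: 47→67, due 107, tardiness 0
#160: 67→84, due 89, tardiness 0
#139: 84→99, due 71, tardiness 28
#146: 99→113, due 91, tardiness 22
#125: 113→123, due 98, tardiness 25
#118: 123→126, due 72, tardiness 54
#104: 126→128, due 106, tardiness 22
Late tasks: 5.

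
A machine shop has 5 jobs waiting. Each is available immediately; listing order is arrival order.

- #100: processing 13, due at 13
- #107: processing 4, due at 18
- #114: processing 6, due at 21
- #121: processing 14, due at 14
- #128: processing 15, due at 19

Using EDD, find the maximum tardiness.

31

EDD (increasing due date): #100 #121 #107 #128 #114.
#100: 0→13, due 13, tardiness 0
#121: 13→27, due 14, tardiness 13
#107: 27→31, due 18, tardiness 13
#128: 31→46, due 19, tardiness 27
#114: 46→52, due 21, tardiness 31
Maximum = 31.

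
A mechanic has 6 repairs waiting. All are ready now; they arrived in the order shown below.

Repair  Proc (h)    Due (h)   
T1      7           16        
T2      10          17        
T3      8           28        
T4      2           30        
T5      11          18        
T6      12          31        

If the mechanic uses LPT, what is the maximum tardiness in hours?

32

LPT (decreasing processing time): T6 T5 T2 T3 T1 T4.
T6: 0→12, due 31, tardiness 0
T5: 12→23, due 18, tardiness 5
T2: 23→33, due 17, tardiness 16
T3: 33→41, due 28, tardiness 13
T1: 41→48, due 16, tardiness 32
T4: 48→50, due 30, tardiness 20
Maximum = 32.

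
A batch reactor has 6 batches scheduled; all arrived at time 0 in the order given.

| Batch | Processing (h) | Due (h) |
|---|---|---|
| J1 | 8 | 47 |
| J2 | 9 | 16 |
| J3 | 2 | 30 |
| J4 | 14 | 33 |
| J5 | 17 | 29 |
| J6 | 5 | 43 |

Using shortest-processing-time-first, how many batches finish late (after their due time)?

3

SPT (increasing processing time): J3 J6 J1 J2 J4 J5.
J3: 0→2, due 30, tardiness 0
J6: 2→7, due 43, tardiness 0
J1: 7→15, due 47, tardiness 0
J2: 15→24, due 16, tardiness 8
J4: 24→38, due 33, tardiness 5
J5: 38→55, due 29, tardiness 26
Late batches: 3.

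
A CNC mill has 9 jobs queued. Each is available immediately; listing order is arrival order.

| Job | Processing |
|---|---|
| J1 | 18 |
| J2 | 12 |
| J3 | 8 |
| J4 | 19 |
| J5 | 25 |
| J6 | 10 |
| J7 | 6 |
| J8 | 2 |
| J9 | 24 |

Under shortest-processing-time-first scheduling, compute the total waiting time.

320

SPT (increasing processing time): J8 J7 J3 J6 J2 J1 J4 J9 J5.
J8: waits 0, runs 0→2
J7: waits 2, runs 2→8
J3: waits 8, runs 8→16
J6: waits 16, runs 16→26
J2: waits 26, runs 26→38
J1: waits 38, runs 38→56
J4: waits 56, runs 56→75
J9: waits 75, runs 75→99
J5: waits 99, runs 99→124
Sum = 0+2+8+16+26+38+56+75+99 = 320.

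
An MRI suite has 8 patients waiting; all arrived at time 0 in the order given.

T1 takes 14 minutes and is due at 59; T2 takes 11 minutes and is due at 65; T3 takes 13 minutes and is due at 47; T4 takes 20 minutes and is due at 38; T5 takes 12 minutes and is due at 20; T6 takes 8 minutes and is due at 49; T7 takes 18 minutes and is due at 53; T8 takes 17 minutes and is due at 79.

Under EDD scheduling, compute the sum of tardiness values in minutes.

113

EDD (increasing due date): T5 T4 T3 T6 T7 T1 T2 T8.
T5: 0→12, due 20, tardiness 0
T4: 12→32, due 38, tardiness 0
T3: 32→45, due 47, tardiness 0
T6: 45→53, due 49, tardiness 4
T7: 53→71, due 53, tardiness 18
T1: 71→85, due 59, tardiness 26
T2: 85→96, due 65, tardiness 31
T8: 96→113, due 79, tardiness 34
Sum = 0+0+0+4+18+26+31+34 = 113.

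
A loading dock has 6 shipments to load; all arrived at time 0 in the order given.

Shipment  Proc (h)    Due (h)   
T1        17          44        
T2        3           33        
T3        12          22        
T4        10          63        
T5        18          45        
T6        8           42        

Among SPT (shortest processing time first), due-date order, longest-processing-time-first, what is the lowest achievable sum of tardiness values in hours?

SPT (increasing processing time): T2 T6 T4 T3 T1 T5.
T2: 0→3, due 33, tardiness 0
T6: 3→11, due 42, tardiness 0
T4: 11→21, due 63, tardiness 0
T3: 21→33, due 22, tardiness 11
T1: 33→50, due 44, tardiness 6
T5: 50→68, due 45, tardiness 23
Sum = 0+0+0+11+6+23 = 40.
EDD (increasing due date): T3 T2 T6 T1 T5 T4.
T3: 0→12, due 22, tardiness 0
T2: 12→15, due 33, tardiness 0
T6: 15→23, due 42, tardiness 0
T1: 23→40, due 44, tardiness 0
T5: 40→58, due 45, tardiness 13
T4: 58→68, due 63, tardiness 5
Sum = 0+0+0+0+13+5 = 18.
LPT (decreasing processing time): T5 T1 T3 T4 T6 T2.
T5: 0→18, due 45, tardiness 0
T1: 18→35, due 44, tardiness 0
T3: 35→47, due 22, tardiness 25
T4: 47→57, due 63, tardiness 0
T6: 57→65, due 42, tardiness 23
T2: 65→68, due 33, tardiness 35
Sum = 0+0+25+0+23+35 = 83.
SPT 40, EDD 18, LPT 83 → minimum 18.

18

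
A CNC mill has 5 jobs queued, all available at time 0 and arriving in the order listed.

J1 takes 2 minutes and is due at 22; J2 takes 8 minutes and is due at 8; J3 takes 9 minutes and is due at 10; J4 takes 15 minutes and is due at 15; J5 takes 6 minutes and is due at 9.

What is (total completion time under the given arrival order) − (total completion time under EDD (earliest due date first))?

FIFO (arrival order): J1 J2 J3 J4 J5.
J1: 0→2
J2: 2→10
J3: 10→19
J4: 19→34
J5: 34→40
Sum = 2+10+19+34+40 = 105.
EDD (increasing due date): J2 J5 J3 J4 J1.
J2: 0→8
J5: 8→14
J3: 14→23
J4: 23→38
J1: 38→40
Sum = 8+14+23+38+40 = 123.
Difference = 105 − 123 = -18.

-18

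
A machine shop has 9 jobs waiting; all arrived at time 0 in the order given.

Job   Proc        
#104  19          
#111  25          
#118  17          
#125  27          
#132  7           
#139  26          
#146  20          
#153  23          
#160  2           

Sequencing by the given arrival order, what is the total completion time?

899

FIFO (arrival order): #104 #111 #118 #125 #132 #139 #146 #153 #160.
#104: 0→19
#111: 19→44
#118: 44→61
#125: 61→88
#132: 88→95
#139: 95→121
#146: 121→141
#153: 141→164
#160: 164→166
Sum = 19+44+61+88+95+121+141+164+166 = 899.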